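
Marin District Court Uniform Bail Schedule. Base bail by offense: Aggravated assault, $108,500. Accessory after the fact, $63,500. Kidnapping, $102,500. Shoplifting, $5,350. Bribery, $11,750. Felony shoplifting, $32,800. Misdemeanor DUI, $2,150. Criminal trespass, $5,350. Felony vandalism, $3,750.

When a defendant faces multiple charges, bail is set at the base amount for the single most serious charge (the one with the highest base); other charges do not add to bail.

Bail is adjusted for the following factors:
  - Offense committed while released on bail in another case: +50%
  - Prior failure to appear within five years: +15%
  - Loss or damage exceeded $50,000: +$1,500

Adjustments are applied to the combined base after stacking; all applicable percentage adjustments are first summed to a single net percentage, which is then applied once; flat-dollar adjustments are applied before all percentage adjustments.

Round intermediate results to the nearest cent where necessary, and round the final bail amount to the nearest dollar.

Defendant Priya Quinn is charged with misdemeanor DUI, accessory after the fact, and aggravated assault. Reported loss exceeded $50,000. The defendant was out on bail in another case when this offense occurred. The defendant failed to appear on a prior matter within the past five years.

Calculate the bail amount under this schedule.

$181,500

Base amounts from the schedule: misdemeanor DUI $2,150; accessory after the fact $63,500; aggravated assault $108,500.
Stacking rule: use the highest base only. Highest is aggravated assault at $108,500. Combined base = $108,500.
Loss or damage exceeded $50,000 (+$1,500 flat): $108,500 + $1,500 = $110,000.
Net percentage adjustment: +50% +15% = +65%. $110,000 × 1.65 = $181,500.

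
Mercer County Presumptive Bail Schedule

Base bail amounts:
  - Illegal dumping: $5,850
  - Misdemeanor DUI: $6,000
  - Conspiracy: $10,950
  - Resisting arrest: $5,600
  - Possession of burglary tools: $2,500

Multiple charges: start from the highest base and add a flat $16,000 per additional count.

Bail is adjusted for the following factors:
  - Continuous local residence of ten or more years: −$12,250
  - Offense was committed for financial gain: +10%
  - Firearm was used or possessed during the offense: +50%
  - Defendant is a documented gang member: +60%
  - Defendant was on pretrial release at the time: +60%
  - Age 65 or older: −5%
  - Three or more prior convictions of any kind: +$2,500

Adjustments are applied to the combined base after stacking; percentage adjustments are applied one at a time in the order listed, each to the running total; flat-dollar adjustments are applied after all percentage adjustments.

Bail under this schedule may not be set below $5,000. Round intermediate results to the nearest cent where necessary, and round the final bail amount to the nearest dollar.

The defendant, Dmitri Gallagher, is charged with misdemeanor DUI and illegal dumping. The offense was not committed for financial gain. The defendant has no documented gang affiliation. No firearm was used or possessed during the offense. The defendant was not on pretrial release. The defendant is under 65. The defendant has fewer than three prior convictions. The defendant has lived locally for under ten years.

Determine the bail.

$22,000

Base amounts from the schedule: misdemeanor DUI $6,000; illegal dumping $5,850.
Stacking rule: highest base plus $16,000 per additional charge. Highest is misdemeanor DUI at $6,000; 1 additional charge → +$16,000. Combined base = $22,000.
No adjustment factors apply to this defendant.
$22,000 is at or above the $5,000 minimum.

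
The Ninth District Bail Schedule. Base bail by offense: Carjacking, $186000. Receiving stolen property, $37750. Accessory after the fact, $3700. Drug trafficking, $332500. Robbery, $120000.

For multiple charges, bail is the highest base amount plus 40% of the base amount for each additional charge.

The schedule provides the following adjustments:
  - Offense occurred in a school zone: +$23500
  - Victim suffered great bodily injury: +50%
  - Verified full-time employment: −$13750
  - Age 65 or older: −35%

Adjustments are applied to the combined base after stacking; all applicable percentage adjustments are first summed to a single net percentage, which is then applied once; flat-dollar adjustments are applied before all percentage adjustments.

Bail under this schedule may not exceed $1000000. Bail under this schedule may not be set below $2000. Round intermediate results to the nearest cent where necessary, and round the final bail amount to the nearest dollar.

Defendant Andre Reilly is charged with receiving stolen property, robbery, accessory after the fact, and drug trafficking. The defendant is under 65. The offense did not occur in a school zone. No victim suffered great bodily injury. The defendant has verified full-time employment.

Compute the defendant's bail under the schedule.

Base amounts from the schedule: receiving stolen property $37750; robbery $120000; accessory after the fact $3700; drug trafficking $332500.
Stacking rule: highest base plus 40% of each additional charge. Highest is drug trafficking at $332500. Additional: $37750 × 40% = $15100; $120000 × 40% = $48000; $3700 × 40% = $1480. Combined base = $332500 + $64580 = $397080.
Verified full-time employment (−$13750 flat): $397080 − $13750 = $383330.
$383330 is within the $1000000 maximum.
$383330 is at or above the $2000 minimum.

$383330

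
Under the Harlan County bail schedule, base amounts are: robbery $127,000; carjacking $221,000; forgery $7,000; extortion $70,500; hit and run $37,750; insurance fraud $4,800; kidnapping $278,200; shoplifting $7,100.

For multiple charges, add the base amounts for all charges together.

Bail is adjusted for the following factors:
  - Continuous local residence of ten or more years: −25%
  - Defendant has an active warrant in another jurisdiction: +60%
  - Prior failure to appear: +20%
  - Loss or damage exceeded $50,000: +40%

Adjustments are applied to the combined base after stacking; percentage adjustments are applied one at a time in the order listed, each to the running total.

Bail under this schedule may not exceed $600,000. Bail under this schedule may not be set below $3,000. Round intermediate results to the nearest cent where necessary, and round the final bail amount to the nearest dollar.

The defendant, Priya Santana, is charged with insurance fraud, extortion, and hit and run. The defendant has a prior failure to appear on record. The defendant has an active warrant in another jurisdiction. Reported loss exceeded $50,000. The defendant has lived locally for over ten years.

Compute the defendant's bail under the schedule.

$227,909

Base amounts from the schedule: insurance fraud $4,800; extortion $70,500; hit and run $37,750.
Stacking rule: sum of all bases. $4,800 + $70,500 + $37,750 = $113,050.
Continuous local residence of ten or more years (−25%): $113,050 × 0.75 = $84,787.50.
Defendant has an active warrant in another jurisdiction (+60%): $84,787.50 × 1.6 = $135,660.
Prior failure to appear (+20%): $135,660 × 1.2 = $162,792.
Loss or damage exceeded $50,000 (+40%): $162,792 × 1.4 = $227,908.80.
$227,908.80 is within the $600,000 maximum.
$227,908.80 is at or above the $3,000 minimum.
Rounded to the nearest dollar: $227,909.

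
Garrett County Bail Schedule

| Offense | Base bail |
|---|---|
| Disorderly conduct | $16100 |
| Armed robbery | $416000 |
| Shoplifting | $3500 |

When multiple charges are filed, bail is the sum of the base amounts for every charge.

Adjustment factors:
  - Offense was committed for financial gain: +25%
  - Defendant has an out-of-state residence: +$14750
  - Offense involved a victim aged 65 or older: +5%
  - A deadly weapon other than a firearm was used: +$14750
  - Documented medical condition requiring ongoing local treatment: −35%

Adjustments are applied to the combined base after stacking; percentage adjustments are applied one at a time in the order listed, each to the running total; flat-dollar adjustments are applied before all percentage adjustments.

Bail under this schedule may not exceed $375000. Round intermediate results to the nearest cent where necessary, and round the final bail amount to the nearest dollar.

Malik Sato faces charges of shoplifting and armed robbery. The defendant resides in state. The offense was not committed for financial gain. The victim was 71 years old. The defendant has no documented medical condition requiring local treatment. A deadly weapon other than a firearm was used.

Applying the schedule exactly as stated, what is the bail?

Base amounts from the schedule: shoplifting $3500; armed robbery $416000.
Stacking rule: sum of all bases. $3500 + $416000 = $419500.
A deadly weapon other than a firearm was used (+$14750 flat): $419500 + $14750 = $434250.
Offense involved a victim aged 65 or older (+5%): $434250 × 1.05 = $455962.50.
Result $455962.50 exceeds the maximum of $375000; bail is capped at $375000.

$375000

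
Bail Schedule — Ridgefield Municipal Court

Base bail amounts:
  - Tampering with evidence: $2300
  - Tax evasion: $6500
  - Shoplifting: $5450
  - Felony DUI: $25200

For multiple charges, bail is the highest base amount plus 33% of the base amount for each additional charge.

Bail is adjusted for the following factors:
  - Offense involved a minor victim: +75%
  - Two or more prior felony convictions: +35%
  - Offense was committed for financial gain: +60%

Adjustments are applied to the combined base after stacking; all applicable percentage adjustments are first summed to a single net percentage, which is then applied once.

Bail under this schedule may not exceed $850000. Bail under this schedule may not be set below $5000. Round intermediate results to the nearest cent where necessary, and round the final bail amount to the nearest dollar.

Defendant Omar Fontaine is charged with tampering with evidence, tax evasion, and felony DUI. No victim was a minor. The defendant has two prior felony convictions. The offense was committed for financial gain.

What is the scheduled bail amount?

Base amounts from the schedule: tampering with evidence $2300; tax evasion $6500; felony DUI $25200.
Stacking rule: highest base plus 33% of each additional charge. Highest is felony DUI at $25200. Additional: $2300 × 33% = $759; $6500 × 33% = $2145. Combined base = $25200 + $2904 = $28104.
Net percentage adjustment: +35% +60% = +95%. $28104 × 1.95 = $54802.80.
$54802.80 is within the $850000 maximum.
$54802.80 is at or above the $5000 minimum.
Rounded to the nearest dollar: $54803.

$54803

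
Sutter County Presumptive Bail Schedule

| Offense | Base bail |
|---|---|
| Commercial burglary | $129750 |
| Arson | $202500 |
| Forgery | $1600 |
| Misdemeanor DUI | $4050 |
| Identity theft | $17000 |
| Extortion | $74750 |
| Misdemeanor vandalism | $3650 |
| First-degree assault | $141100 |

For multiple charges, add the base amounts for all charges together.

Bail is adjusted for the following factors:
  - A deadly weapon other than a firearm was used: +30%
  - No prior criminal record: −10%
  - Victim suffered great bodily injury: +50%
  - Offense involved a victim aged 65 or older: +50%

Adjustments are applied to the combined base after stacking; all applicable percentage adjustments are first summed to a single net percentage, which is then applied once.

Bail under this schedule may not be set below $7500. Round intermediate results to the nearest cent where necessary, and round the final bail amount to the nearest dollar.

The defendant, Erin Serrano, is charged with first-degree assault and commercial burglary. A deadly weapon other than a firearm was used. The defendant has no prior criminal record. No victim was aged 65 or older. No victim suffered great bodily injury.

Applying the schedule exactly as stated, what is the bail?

$325020

Base amounts from the schedule: first-degree assault $141100; commercial burglary $129750.
Stacking rule: sum of all bases. $141100 + $129750 = $270850.
Net percentage adjustment: +30% −10% = +20%. $270850 × 1.2 = $325020.
$325020 is at or above the $7500 minimum.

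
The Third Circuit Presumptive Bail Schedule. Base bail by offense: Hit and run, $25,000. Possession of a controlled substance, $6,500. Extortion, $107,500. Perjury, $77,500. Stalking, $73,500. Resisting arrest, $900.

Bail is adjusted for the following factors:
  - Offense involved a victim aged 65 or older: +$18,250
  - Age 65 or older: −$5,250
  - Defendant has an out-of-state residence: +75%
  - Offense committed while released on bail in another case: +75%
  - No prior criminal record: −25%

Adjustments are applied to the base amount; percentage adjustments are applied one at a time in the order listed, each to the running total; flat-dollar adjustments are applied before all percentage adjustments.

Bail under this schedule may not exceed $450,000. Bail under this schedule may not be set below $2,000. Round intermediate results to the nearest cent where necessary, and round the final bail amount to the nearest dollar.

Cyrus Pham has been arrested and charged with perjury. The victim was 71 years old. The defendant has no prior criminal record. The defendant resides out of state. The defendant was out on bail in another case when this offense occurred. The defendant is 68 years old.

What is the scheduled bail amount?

Base amounts from the schedule: perjury $77,500.
Single charge. Combined base = $77,500.
Offense involved a victim aged 65 or older (+$18,250 flat): $77,500 + $18,250 = $95,750.
Age 65 or older (−$5,250 flat): $95,750 − $5,250 = $90,500.
Defendant has an out-of-state residence (+75%): $90,500 × 1.75 = $158,375.
Offense committed while released on bail in another case (+75%): $158,375 × 1.75 = $277,156.25.
No prior criminal record (−25%): $277,156.25 × 0.75 = $207,867.19.
$207,867.19 is within the $450,000 maximum.
$207,867.19 is at or above the $2,000 minimum.
Rounded to the nearest dollar: $207,867.

$207,867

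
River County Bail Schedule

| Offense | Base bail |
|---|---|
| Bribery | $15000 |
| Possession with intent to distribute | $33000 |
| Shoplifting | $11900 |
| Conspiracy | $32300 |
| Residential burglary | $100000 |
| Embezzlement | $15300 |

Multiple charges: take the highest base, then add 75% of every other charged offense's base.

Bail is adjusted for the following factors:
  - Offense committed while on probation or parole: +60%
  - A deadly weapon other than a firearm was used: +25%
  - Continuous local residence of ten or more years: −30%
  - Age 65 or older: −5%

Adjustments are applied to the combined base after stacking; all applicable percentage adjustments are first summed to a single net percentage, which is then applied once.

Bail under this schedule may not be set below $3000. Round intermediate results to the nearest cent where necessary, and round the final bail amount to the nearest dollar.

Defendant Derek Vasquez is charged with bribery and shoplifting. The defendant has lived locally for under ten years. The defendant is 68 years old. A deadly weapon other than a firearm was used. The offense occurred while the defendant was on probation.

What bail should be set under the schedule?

Base amounts from the schedule: bribery $15000; shoplifting $11900.
Stacking rule: highest base plus 75% of each additional charge. Highest is bribery at $15000. Additional: $11900 × 75% = $8925. Combined base = $15000 + $8925 = $23925.
Net percentage adjustment: +60% +25% −5% = +80%. $23925 × 1.8 = $43065.
$43065 is at or above the $3000 minimum.

$43065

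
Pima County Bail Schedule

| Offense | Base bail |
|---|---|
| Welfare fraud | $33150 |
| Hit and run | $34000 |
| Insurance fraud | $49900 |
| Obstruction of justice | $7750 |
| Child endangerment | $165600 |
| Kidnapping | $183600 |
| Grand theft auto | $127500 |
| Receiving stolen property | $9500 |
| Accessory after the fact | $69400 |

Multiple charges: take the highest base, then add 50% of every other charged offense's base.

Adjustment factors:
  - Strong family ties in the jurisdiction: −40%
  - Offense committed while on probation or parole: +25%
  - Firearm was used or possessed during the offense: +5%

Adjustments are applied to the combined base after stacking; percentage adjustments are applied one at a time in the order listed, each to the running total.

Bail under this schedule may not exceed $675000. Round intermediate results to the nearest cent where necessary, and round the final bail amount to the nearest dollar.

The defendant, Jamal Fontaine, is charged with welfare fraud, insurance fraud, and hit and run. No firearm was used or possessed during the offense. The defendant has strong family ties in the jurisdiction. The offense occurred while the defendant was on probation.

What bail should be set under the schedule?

Base amounts from the schedule: welfare fraud $33150; insurance fraud $49900; hit and run $34000.
Stacking rule: highest base plus 50% of each additional charge. Highest is insurance fraud at $49900. Additional: $33150 × 50% = $16575; $34000 × 50% = $17000. Combined base = $49900 + $33575 = $83475.
Strong family ties in the jurisdiction (−40%): $83475 × 0.6 = $50085.
Offense committed while on probation or parole (+25%): $50085 × 1.25 = $62606.25.
$62606.25 is within the $675000 maximum.
Rounded to the nearest dollar: $62606.

$62606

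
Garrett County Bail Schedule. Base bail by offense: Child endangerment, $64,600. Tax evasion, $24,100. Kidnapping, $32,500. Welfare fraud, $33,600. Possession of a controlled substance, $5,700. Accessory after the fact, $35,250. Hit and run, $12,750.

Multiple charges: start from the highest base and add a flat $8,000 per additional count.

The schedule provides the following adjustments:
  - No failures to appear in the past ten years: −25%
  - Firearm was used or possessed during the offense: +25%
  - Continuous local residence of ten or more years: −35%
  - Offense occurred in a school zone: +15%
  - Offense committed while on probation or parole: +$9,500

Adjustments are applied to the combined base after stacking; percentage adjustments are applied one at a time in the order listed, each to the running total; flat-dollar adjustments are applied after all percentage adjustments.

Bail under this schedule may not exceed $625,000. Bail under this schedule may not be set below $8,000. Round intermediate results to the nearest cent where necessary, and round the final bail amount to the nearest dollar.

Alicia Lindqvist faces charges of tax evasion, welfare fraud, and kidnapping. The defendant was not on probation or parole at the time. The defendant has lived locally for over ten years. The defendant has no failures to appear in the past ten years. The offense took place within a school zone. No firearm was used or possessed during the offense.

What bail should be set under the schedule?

Base amounts from the schedule: tax evasion $24,100; welfare fraud $33,600; kidnapping $32,500.
Stacking rule: highest base plus $8,000 per additional charge. Highest is welfare fraud at $33,600; 2 additional charges → +$16,000. Combined base = $49,600.
No failures to appear in the past ten years (−25%): $49,600 × 0.75 = $37,200.
Continuous local residence of ten or more years (−35%): $37,200 × 0.65 = $24,180.
Offense occurred in a school zone (+15%): $24,180 × 1.15 = $27,807.
$27,807 is within the $625,000 maximum.
$27,807 is at or above the $8,000 minimum.

$27,807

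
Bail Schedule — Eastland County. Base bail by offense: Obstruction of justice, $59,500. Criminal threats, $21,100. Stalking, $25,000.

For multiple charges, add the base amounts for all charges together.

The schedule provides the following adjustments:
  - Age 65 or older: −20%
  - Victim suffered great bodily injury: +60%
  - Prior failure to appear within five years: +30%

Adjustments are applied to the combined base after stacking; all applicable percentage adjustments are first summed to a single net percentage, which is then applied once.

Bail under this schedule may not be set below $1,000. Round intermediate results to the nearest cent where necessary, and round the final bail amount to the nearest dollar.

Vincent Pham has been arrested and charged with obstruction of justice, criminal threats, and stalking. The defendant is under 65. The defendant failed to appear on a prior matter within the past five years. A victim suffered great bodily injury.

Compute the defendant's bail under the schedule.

$200,640

Base amounts from the schedule: obstruction of justice $59,500; criminal threats $21,100; stalking $25,000.
Stacking rule: sum of all bases. $59,500 + $21,100 + $25,000 = $105,600.
Net percentage adjustment: +60% +30% = +90%. $105,600 × 1.9 = $200,640.
$200,640 is at or above the $1,000 minimum.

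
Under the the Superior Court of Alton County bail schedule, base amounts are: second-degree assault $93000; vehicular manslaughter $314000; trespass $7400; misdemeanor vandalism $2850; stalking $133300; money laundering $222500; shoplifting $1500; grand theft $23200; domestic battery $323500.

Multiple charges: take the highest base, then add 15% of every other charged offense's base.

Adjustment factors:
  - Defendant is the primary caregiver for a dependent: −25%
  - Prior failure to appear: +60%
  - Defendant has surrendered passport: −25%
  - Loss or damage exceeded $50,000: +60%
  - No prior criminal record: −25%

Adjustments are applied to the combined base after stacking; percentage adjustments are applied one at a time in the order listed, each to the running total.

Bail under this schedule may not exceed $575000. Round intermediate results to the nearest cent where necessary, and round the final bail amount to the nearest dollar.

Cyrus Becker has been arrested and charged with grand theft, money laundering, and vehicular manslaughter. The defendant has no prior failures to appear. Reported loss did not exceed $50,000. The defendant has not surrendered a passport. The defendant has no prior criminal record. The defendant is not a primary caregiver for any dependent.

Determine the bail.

Base amounts from the schedule: grand theft $23200; money laundering $222500; vehicular manslaughter $314000.
Stacking rule: highest base plus 15% of each additional charge. Highest is vehicular manslaughter at $314000. Additional: $23200 × 15% = $3480; $222500 × 15% = $33375. Combined base = $314000 + $36855 = $350855.
No prior criminal record (−25%): $350855 × 0.75 = $263141.25.
$263141.25 is within the $575000 maximum.
Rounded to the nearest dollar: $263141.

$263141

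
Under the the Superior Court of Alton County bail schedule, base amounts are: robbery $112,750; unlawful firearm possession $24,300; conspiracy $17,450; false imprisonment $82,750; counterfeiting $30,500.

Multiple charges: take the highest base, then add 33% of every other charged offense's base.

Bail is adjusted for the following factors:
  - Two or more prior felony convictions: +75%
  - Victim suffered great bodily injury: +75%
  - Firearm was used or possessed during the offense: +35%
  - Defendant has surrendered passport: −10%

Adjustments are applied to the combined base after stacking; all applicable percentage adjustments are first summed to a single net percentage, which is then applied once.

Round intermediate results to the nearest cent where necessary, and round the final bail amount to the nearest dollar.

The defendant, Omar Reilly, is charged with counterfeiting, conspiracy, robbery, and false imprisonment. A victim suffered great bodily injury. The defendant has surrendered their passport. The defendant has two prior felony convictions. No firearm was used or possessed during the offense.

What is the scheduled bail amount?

Base amounts from the schedule: counterfeiting $30,500; conspiracy $17,450; robbery $112,750; false imprisonment $82,750.
Stacking rule: highest base plus 33% of each additional charge. Highest is robbery at $112,750. Additional: $30,500 × 33% = $10,065; $17,450 × 33% = $5,758.50; $82,750 × 33% = $27,307.50. Combined base = $112,750 + $43,131 = $155,881.
Net percentage adjustment: +75% +75% −10% = +140%. $155,881 × 2.4 = $374,114.40.
Rounded to the nearest dollar: $374,114.

$374,114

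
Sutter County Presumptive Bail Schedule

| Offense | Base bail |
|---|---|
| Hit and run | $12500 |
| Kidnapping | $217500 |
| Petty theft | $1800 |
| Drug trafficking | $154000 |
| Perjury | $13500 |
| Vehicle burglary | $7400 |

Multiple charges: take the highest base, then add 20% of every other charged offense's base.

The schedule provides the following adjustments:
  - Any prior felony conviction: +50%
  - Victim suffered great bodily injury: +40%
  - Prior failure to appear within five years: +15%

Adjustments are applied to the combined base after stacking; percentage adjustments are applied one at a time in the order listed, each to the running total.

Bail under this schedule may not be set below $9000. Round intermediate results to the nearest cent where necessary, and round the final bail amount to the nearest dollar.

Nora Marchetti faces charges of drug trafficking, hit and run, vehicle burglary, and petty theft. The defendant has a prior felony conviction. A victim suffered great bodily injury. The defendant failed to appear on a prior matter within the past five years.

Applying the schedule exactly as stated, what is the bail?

$382391

Base amounts from the schedule: drug trafficking $154000; hit and run $12500; vehicle burglary $7400; petty theft $1800.
Stacking rule: highest base plus 20% of each additional charge. Highest is drug trafficking at $154000. Additional: $12500 × 20% = $2500; $7400 × 20% = $1480; $1800 × 20% = $360. Combined base = $154000 + $4340 = $158340.
Any prior felony conviction (+50%): $158340 × 1.5 = $237510.
Victim suffered great bodily injury (+40%): $237510 × 1.4 = $332514.
Prior failure to appear within five years (+15%): $332514 × 1.15 = $382391.10.
$382391.10 is at or above the $9000 minimum.
Rounded to the nearest dollar: $382391.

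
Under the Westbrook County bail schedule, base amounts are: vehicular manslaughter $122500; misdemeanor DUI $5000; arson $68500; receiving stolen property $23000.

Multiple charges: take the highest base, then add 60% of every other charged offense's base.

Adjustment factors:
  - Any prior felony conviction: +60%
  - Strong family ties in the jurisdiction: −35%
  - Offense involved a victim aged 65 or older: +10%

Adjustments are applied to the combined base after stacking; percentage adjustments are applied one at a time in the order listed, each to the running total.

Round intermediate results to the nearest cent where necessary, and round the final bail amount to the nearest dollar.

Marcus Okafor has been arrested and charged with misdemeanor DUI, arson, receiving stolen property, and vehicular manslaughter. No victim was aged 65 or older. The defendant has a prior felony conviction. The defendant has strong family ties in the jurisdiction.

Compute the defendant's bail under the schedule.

$187616

Base amounts from the schedule: misdemeanor DUI $5000; arson $68500; receiving stolen property $23000; vehicular manslaughter $122500.
Stacking rule: highest base plus 60% of each additional charge. Highest is vehicular manslaughter at $122500. Additional: $5000 × 60% = $3000; $68500 × 60% = $41100; $23000 × 60% = $13800. Combined base = $122500 + $57900 = $180400.
Any prior felony conviction (+60%): $180400 × 1.6 = $288640.
Strong family ties in the jurisdiction (−35%): $288640 × 0.65 = $187616.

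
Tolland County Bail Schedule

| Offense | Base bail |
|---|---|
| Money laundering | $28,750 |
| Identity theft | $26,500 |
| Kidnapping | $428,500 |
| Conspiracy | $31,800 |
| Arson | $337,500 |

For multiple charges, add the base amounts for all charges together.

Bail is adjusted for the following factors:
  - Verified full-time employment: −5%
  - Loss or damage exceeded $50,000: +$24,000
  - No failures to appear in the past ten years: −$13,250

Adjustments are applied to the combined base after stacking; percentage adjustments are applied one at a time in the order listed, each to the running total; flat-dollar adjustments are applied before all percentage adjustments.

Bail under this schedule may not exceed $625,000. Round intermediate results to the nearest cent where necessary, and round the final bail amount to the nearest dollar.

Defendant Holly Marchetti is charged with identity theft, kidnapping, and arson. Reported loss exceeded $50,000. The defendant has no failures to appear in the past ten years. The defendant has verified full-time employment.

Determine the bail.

Base amounts from the schedule: identity theft $26,500; kidnapping $428,500; arson $337,500.
Stacking rule: sum of all bases. $26,500 + $428,500 + $337,500 = $792,500.
Loss or damage exceeded $50,000 (+$24,000 flat): $792,500 + $24,000 = $816,500.
No failures to appear in the past ten years (−$13,250 flat): $816,500 − $13,250 = $803,250.
Verified full-time employment (−5%): $803,250 × 0.95 = $763,087.50.
Result $763,087.50 exceeds the maximum of $625,000; bail is capped at $625,000.

$625,000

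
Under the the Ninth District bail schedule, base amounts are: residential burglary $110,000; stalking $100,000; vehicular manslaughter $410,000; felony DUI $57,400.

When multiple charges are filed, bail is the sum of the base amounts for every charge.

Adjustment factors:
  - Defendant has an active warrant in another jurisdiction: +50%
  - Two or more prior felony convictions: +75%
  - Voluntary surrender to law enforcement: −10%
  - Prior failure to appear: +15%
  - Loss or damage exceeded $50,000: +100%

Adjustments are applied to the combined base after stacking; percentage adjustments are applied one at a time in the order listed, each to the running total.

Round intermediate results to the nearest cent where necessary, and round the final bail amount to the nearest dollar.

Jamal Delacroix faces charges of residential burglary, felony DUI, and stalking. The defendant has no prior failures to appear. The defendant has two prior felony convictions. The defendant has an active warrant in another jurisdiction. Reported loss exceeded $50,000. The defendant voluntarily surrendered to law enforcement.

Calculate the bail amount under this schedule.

$1,263,465

Base amounts from the schedule: residential burglary $110,000; felony DUI $57,400; stalking $100,000.
Stacking rule: sum of all bases. $110,000 + $57,400 + $100,000 = $267,400.
Defendant has an active warrant in another jurisdiction (+50%): $267,400 × 1.5 = $401,100.
Two or more prior felony convictions (+75%): $401,100 × 1.75 = $701,925.
Voluntary surrender to law enforcement (−10%): $701,925 × 0.9 = $631,732.50.
Loss or damage exceeded $50,000 (+100%): $631,732.50 × 2 = $1,263,465.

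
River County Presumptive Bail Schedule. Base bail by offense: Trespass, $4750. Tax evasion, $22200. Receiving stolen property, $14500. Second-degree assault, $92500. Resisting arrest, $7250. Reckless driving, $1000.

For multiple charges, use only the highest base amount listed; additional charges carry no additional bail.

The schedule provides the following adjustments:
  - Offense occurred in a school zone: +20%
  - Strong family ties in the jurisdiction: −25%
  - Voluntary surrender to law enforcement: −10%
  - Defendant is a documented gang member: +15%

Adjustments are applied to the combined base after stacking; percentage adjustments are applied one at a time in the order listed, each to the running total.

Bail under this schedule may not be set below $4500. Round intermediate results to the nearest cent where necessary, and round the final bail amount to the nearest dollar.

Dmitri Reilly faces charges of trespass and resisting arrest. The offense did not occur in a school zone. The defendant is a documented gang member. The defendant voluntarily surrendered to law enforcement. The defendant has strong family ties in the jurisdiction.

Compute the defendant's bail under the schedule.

$5628

Base amounts from the schedule: trespass $4750; resisting arrest $7250.
Stacking rule: use the highest base only. Highest is resisting arrest at $7250. Combined base = $7250.
Strong family ties in the jurisdiction (−25%): $7250 × 0.75 = $5437.50.
Voluntary surrender to law enforcement (−10%): $5437.50 × 0.9 = $4893.75.
Defendant is a documented gang member (+15%): $4893.75 × 1.15 = $5627.81.
$5627.81 is at or above the $4500 minimum.
Rounded to the nearest dollar: $5628.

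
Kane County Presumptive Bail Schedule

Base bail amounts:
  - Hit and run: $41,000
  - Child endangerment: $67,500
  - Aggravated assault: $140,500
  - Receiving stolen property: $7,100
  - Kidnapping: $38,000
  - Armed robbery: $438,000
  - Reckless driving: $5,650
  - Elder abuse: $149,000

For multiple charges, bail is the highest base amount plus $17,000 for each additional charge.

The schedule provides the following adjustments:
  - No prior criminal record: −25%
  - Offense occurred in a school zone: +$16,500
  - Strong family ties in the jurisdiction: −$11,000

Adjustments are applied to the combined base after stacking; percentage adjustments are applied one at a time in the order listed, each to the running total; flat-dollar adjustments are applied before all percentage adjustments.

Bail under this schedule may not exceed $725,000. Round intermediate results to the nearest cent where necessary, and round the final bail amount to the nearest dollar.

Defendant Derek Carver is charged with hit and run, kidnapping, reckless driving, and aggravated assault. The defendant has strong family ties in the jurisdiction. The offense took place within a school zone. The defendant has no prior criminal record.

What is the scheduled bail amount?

$147,750

Base amounts from the schedule: hit and run $41,000; kidnapping $38,000; reckless driving $5,650; aggravated assault $140,500.
Stacking rule: highest base plus $17,000 per additional charge. Highest is aggravated assault at $140,500; 3 additional charges → +$51,000. Combined base = $191,500.
Offense occurred in a school zone (+$16,500 flat): $191,500 + $16,500 = $208,000.
Strong family ties in the jurisdiction (−$11,000 flat): $208,000 − $11,000 = $197,000.
No prior criminal record (−25%): $197,000 × 0.75 = $147,750.
$147,750 is within the $725,000 maximum.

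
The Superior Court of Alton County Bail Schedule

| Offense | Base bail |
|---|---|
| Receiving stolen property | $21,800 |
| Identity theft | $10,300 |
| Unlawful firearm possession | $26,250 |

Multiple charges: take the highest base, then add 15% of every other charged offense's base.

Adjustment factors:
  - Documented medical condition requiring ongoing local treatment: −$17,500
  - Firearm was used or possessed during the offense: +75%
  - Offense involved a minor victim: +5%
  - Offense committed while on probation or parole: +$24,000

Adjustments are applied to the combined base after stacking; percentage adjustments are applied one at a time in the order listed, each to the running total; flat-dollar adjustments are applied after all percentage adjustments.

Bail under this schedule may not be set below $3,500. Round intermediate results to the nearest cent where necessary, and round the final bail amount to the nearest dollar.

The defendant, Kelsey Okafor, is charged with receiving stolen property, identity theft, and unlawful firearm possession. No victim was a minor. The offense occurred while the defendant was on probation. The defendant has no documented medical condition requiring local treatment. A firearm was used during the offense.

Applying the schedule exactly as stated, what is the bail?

$78,364

Base amounts from the schedule: receiving stolen property $21,800; identity theft $10,300; unlawful firearm possession $26,250.
Stacking rule: highest base plus 15% of each additional charge. Highest is unlawful firearm possession at $26,250. Additional: $21,800 × 15% = $3,270; $10,300 × 15% = $1,545. Combined base = $26,250 + $4,815 = $31,065.
Firearm was used or possessed during the offense (+75%): $31,065 × 1.75 = $54,363.75.
Offense committed while on probation or parole (+$24,000 flat): $54,363.75 + $24,000 = $78,363.75.
$78,363.75 is at or above the $3,500 minimum.
Rounded to the nearest dollar: $78,364.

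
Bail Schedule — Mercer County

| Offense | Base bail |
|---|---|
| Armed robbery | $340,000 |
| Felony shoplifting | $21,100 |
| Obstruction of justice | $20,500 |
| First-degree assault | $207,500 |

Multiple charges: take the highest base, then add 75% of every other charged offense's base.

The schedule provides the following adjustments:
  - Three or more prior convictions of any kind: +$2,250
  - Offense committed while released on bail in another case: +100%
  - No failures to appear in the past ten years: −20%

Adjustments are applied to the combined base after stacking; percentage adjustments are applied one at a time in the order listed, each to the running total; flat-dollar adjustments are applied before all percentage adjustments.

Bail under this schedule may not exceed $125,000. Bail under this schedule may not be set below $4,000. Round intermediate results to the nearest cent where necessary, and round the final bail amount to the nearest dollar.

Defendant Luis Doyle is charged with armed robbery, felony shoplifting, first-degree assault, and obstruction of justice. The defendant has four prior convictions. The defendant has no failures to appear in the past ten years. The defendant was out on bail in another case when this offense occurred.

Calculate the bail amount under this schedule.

$125,000

Base amounts from the schedule: armed robbery $340,000; felony shoplifting $21,100; first-degree assault $207,500; obstruction of justice $20,500.
Stacking rule: highest base plus 75% of each additional charge. Highest is armed robbery at $340,000. Additional: $21,100 × 75% = $15,825; $207,500 × 75% = $155,625; $20,500 × 75% = $15,375. Combined base = $340,000 + $186,825 = $526,825.
Three or more prior convictions of any kind (+$2,250 flat): $526,825 + $2,250 = $529,075.
Offense committed while released on bail in another case (+100%): $529,075 × 2 = $1,058,150.
No failures to appear in the past ten years (−20%): $1,058,150 × 0.8 = $846,520.
Result $846,520 exceeds the maximum of $125,000; bail is capped at $125,000.
$125,000 is at or above the $4,000 minimum.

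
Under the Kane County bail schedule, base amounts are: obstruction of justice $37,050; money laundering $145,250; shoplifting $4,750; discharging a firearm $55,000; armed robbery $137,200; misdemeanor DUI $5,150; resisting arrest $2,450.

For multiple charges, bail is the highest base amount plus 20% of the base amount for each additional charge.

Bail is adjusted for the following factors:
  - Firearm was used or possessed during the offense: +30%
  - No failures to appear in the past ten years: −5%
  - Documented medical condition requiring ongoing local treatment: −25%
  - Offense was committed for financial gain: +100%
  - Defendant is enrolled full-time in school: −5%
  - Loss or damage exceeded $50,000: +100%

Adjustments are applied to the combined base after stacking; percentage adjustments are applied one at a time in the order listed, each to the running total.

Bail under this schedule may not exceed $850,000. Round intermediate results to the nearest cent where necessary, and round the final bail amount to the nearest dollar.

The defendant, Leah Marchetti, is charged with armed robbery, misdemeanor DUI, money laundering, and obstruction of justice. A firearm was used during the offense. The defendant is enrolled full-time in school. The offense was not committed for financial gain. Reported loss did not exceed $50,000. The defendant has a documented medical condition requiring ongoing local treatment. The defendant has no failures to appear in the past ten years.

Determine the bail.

Base amounts from the schedule: armed robbery $137,200; misdemeanor DUI $5,150; money laundering $145,250; obstruction of justice $37,050.
Stacking rule: highest base plus 20% of each additional charge. Highest is money laundering at $145,250. Additional: $137,200 × 20% = $27,440; $5,150 × 20% = $1,030; $37,050 × 20% = $7,410. Combined base = $145,250 + $35,880 = $181,130.
Firearm was used or possessed during the offense (+30%): $181,130 × 1.3 = $235,469.
No failures to appear in the past ten years (−5%): $235,469 × 0.95 = $223,695.55.
Documented medical condition requiring ongoing local treatment (−25%): $223,695.55 × 0.75 = $167,771.66.
Defendant is enrolled full-time in school (−5%): $167,771.66 × 0.95 = $159,383.08.
$159,383.08 is within the $850,000 maximum.
Rounded to the nearest dollar: $159,383.

$159,383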